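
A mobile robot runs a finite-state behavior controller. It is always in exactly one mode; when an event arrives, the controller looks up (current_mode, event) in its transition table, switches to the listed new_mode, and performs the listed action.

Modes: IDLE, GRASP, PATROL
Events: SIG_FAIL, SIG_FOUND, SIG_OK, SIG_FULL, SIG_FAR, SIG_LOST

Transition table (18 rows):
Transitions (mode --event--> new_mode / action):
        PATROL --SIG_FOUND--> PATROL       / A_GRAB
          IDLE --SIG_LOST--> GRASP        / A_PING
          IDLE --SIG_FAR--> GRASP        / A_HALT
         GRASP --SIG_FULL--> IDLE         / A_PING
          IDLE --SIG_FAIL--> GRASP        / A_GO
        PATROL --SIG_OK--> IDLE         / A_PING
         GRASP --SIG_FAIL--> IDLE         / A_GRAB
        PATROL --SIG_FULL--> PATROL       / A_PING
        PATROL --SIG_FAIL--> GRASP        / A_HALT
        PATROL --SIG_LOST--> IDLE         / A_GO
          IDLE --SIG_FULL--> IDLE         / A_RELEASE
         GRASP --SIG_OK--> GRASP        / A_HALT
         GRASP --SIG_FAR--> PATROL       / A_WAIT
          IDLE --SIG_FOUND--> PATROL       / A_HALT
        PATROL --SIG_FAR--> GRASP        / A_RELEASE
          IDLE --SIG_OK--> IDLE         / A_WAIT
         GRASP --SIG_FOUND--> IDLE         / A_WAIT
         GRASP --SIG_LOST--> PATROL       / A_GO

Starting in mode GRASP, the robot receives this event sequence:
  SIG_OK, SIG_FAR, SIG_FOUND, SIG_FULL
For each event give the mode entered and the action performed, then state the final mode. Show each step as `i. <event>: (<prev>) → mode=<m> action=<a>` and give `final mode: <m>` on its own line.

1. SIG_OK: (GRASP) → mode=GRASP action=A_HALT
2. SIG_FAR: (GRASP) → mode=PATROL action=A_WAIT
3. SIG_FOUND: (PATROL) → mode=PATROL action=A_GRAB
4. SIG_FULL: (PATROL) → mode=PATROL action=A_PING

final mode: PATROL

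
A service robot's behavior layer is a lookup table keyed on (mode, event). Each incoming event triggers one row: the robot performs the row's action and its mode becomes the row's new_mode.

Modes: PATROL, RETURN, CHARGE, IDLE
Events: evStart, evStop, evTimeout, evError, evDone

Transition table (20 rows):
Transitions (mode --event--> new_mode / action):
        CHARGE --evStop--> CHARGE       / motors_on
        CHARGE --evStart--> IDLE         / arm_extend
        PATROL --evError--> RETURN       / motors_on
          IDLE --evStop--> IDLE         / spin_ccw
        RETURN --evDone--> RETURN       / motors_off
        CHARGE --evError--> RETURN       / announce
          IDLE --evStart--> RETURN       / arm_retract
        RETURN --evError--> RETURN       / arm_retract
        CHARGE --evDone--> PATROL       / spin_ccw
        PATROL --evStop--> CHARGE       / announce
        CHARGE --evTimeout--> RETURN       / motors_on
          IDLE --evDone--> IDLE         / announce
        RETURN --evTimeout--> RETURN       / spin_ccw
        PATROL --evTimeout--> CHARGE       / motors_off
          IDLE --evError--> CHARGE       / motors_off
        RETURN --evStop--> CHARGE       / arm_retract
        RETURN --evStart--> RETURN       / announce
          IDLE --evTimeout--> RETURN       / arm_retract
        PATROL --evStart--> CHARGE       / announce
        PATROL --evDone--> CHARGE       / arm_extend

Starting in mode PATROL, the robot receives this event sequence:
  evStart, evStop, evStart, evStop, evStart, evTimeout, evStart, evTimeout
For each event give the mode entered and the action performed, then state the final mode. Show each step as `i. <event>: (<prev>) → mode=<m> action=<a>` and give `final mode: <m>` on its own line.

final mode: RETURN

1. evStart: (PATROL) → mode=CHARGE action=announce
2. evStop: (CHARGE) → mode=CHARGE action=motors_on
3. evStart: (CHARGE) → mode=IDLE action=arm_extend
4. evStop: (IDLE) → mode=IDLE action=spin_ccw
5. evStart: (IDLE) → mode=RETURN action=arm_retract
6. evTimeout: (RETURN) → mode=RETURN action=spin_ccw
7. evStart: (RETURN) → mode=RETURN action=announce
8. evTimeout: (RETURN) → mode=RETURN action=spin_ccw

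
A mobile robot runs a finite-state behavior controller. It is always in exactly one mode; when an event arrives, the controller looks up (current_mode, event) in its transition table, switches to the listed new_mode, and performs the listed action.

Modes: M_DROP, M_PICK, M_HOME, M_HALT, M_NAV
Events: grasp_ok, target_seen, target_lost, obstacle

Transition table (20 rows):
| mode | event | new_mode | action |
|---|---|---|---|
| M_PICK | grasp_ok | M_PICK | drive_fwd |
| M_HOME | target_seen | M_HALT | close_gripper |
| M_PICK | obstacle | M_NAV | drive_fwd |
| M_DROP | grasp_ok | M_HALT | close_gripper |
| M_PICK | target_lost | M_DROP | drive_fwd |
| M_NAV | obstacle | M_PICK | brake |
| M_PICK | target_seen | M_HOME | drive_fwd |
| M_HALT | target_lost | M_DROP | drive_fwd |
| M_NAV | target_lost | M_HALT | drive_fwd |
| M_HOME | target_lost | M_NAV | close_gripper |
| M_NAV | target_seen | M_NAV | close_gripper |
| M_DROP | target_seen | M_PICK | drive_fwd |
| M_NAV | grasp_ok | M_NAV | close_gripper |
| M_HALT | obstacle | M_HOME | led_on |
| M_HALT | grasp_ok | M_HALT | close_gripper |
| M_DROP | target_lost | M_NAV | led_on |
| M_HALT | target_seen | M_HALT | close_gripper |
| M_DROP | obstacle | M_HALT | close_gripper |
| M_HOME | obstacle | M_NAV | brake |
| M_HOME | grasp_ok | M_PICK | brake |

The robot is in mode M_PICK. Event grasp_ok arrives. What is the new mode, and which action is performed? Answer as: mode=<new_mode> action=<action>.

current mode = M_PICK; filter table to that mode:
  (M_PICK, grasp_ok) → (M_PICK, drive_fwd)  ← event matches
  (M_PICK, obstacle) → (M_NAV, drive_fwd)
  (M_PICK, target_lost) → (M_DROP, drive_fwd)
  (M_PICK, target_seen) → (M_HOME, drive_fwd)
event = grasp_ok selects (M_PICK, drive_fwd)

mode=M_PICK action=drive_fwd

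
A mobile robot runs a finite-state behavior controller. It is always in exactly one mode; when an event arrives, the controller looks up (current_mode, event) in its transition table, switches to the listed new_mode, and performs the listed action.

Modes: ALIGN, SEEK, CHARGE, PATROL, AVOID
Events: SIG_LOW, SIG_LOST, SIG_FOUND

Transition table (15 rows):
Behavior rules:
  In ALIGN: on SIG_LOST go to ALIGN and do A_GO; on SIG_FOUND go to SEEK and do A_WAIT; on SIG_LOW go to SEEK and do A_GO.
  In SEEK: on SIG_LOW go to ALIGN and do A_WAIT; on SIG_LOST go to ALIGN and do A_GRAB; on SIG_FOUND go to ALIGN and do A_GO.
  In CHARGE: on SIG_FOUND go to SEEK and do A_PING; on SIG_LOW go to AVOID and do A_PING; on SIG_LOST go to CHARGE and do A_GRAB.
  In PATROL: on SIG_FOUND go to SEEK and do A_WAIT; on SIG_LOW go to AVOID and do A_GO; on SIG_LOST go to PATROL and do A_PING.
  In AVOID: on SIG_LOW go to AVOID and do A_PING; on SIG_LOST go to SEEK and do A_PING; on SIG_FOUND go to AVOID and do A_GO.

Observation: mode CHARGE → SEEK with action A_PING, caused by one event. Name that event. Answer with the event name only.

SIG_FOUND

try SIG_LOW: (CHARGE, SIG_LOW) → (AVOID, A_PING)
try SIG_LOST: (CHARGE, SIG_LOST) → (CHARGE, A_GRAB)
try SIG_FOUND: (CHARGE, SIG_FOUND) → (SEEK, A_PING)  ← matches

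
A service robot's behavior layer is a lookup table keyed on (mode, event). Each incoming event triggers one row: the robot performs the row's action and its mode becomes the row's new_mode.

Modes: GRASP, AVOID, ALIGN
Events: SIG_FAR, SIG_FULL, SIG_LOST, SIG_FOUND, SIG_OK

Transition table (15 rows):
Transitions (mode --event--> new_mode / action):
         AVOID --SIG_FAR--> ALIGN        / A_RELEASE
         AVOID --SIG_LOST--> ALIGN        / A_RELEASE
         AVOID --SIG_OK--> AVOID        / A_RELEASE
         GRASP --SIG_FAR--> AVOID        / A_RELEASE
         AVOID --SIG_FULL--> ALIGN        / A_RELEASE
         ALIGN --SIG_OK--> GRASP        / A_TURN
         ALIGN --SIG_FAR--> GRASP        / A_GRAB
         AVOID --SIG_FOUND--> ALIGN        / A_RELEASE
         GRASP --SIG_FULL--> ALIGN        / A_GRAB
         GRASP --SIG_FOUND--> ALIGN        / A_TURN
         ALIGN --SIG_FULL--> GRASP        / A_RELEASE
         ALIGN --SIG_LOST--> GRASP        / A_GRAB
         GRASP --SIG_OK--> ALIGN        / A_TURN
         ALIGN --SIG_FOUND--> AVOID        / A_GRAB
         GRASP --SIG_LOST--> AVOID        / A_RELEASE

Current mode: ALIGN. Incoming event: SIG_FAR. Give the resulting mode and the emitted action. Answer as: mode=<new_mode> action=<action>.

current mode = ALIGN; filter table to that mode:
  (ALIGN, SIG_OK) → (GRASP, A_TURN)
  (ALIGN, SIG_FAR) → (GRASP, A_GRAB)  ← event matches
  (ALIGN, SIG_FULL) → (GRASP, A_RELEASE)
  (ALIGN, SIG_LOST) → (GRASP, A_GRAB)
  (ALIGN, SIG_FOUND) → (AVOID, A_GRAB)
event = SIG_FAR selects (GRASP, A_GRAB)

mode=GRASP action=A_GRAB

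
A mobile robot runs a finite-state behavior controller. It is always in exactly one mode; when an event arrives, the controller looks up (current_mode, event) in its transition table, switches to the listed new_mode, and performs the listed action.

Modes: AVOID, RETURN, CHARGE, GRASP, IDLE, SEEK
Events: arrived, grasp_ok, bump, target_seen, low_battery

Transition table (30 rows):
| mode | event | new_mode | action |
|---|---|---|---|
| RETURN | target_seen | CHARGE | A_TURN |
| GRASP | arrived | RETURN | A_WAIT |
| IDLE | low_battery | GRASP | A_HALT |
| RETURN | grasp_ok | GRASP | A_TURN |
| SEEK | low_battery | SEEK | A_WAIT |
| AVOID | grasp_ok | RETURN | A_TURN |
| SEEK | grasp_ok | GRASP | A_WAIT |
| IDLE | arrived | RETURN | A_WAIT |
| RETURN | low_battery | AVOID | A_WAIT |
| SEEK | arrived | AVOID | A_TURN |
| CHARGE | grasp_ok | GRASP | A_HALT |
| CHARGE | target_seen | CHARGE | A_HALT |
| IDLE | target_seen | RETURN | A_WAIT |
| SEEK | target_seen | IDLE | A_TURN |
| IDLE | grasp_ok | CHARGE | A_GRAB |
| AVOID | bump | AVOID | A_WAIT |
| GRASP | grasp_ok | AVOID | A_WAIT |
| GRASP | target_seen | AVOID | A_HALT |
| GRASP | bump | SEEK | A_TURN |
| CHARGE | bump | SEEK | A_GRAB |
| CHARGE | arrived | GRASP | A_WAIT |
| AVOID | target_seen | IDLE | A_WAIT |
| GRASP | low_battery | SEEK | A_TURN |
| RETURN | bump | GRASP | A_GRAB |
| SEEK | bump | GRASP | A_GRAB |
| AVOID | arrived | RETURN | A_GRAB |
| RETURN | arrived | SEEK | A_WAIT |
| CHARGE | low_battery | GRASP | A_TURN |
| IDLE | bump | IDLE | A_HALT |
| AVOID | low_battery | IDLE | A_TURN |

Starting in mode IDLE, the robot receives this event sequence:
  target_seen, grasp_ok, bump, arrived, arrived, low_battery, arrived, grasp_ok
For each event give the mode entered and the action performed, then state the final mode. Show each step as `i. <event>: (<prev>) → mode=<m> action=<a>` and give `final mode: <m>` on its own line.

1. target_seen: (IDLE) → mode=RETURN action=A_WAIT
2. grasp_ok: (RETURN) → mode=GRASP action=A_TURN
3. bump: (GRASP) → mode=SEEK action=A_TURN
4. arrived: (SEEK) → mode=AVOID action=A_TURN
5. arrived: (AVOID) → mode=RETURN action=A_GRAB
6. low_battery: (RETURN) → mode=AVOID action=A_WAIT
7. arrived: (AVOID) → mode=RETURN action=A_GRAB
8. grasp_ok: (RETURN) → mode=GRASP action=A_TURN

final mode: GRASP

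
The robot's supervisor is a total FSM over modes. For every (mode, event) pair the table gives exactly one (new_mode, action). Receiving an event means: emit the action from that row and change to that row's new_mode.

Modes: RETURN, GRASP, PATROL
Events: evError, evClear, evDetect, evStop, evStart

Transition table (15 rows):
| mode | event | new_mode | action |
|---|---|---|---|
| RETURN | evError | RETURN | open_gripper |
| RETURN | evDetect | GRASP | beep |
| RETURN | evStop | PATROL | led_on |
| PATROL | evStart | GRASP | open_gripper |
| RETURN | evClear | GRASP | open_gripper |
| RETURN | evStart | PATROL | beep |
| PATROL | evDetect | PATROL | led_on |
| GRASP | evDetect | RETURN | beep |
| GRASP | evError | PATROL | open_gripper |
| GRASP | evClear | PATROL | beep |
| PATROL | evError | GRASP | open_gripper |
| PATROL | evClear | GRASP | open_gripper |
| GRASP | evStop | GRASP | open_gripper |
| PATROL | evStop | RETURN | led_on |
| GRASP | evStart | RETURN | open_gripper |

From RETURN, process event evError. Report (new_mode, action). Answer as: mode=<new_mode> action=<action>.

current mode = RETURN; filter table to that mode:
  (RETURN, evError) → (RETURN, open_gripper)  ← event matches
  (RETURN, evDetect) → (GRASP, beep)
  (RETURN, evStop) → (PATROL, led_on)
  (RETURN, evClear) → (GRASP, open_gripper)
  (RETURN, evStart) → (PATROL, beep)
event = evError selects (RETURN, open_gripper)

mode=RETURN action=open_gripper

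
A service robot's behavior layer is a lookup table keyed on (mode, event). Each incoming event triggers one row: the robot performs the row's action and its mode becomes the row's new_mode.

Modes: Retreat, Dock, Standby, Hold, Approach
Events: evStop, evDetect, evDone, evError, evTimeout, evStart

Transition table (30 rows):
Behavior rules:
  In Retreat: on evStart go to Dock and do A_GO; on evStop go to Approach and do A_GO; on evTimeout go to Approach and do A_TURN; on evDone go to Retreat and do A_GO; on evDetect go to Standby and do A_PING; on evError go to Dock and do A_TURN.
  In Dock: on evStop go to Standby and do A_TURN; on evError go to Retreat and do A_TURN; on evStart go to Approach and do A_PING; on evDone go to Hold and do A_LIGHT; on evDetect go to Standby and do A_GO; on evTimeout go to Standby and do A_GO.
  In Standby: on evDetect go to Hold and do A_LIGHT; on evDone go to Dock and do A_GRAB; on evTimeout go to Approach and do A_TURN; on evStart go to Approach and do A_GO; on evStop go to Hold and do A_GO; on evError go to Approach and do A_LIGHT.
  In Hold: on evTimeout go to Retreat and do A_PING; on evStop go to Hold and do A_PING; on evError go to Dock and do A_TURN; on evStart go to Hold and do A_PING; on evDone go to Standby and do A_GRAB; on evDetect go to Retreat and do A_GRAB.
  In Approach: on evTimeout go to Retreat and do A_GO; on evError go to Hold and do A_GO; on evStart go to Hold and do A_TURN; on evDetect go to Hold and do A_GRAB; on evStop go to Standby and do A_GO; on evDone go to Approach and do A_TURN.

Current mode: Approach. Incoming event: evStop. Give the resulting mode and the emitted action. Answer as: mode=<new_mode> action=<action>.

mode=Standby action=A_GO

current mode = Approach; filter table to that mode:
  (Approach, evTimeout) → (Retreat, A_GO)
  (Approach, evError) → (Hold, A_GO)
  (Approach, evStart) → (Hold, A_TURN)
  (Approach, evDetect) → (Hold, A_GRAB)
  (Approach, evStop) → (Standby, A_GO)  ← event matches
  (Approach, evDone) → (Approach, A_TURN)
event = evStop selects (Standby, A_GO)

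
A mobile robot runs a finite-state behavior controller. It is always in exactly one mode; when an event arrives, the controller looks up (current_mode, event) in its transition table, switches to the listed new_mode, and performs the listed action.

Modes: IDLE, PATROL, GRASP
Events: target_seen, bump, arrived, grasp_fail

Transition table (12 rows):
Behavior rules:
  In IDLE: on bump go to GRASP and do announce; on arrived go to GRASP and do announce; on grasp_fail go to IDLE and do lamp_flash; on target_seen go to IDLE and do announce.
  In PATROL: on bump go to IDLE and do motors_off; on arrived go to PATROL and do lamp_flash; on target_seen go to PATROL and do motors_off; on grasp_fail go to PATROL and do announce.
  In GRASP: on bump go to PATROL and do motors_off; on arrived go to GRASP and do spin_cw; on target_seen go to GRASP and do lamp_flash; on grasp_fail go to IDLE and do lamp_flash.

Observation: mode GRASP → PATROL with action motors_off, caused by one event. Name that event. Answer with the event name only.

bump

try target_seen: (GRASP, target_seen) → (GRASP, lamp_flash)
try bump: (GRASP, bump) → (PATROL, motors_off)  ← matches
try arrived: (GRASP, arrived) → (GRASP, spin_cw)
try grasp_fail: (GRASP, grasp_fail) → (IDLE, lamp_flash)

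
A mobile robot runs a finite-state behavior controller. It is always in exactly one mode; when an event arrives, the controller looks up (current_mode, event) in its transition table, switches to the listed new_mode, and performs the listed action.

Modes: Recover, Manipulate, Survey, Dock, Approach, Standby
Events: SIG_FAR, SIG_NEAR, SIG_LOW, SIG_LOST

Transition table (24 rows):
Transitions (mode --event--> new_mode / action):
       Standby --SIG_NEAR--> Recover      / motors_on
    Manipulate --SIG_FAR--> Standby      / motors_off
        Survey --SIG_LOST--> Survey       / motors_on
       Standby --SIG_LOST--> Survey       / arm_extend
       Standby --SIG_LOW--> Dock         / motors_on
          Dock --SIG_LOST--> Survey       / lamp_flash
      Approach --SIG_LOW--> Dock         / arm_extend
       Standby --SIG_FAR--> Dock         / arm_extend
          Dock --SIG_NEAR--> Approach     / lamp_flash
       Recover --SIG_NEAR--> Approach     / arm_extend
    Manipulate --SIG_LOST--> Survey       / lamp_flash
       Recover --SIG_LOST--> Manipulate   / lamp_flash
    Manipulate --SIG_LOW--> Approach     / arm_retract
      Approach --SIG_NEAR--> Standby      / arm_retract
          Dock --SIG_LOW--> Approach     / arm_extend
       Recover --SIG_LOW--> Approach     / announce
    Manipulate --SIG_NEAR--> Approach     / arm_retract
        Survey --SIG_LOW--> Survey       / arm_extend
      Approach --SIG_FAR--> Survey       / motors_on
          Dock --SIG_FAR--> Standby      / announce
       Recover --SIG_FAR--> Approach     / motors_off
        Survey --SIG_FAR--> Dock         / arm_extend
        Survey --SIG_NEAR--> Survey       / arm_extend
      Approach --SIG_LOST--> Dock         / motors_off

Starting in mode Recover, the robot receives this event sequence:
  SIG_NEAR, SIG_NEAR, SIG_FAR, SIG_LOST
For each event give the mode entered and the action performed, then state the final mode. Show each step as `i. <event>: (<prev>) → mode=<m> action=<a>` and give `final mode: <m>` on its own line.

final mode: Survey

1. SIG_NEAR: (Recover) → mode=Approach action=arm_extend
2. SIG_NEAR: (Approach) → mode=Standby action=arm_retract
3. SIG_FAR: (Standby) → mode=Dock action=arm_extend
4. SIG_LOST: (Dock) → mode=Survey action=lamp_flash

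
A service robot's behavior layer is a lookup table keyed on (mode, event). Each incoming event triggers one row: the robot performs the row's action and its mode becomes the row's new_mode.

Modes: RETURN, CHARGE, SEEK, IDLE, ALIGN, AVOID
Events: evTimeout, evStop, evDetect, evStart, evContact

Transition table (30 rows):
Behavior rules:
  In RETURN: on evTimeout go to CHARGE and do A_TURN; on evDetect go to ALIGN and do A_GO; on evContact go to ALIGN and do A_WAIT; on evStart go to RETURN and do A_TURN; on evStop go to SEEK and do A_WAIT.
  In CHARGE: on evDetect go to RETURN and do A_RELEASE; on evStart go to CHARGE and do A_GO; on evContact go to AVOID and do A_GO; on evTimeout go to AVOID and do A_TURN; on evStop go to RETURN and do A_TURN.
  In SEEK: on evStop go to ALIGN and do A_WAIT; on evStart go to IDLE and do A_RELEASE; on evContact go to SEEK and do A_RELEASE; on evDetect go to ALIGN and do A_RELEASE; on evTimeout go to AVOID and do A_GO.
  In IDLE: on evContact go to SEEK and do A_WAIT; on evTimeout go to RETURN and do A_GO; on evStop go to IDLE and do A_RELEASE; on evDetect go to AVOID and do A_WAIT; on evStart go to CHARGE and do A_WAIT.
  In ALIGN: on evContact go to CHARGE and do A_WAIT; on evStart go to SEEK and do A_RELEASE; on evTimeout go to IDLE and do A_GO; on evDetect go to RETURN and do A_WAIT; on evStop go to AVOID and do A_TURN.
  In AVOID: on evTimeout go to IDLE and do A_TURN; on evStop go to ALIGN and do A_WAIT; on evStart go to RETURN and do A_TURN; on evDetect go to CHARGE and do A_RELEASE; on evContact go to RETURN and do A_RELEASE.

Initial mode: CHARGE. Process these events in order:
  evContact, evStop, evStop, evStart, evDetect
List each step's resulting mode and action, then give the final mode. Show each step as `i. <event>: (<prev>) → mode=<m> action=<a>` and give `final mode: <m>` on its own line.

final mode: ALIGN

1. evContact: (CHARGE) → mode=AVOID action=A_GO
2. evStop: (AVOID) → mode=ALIGN action=A_WAIT
3. evStop: (ALIGN) → mode=AVOID action=A_TURN
4. evStart: (AVOID) → mode=RETURN action=A_TURN
5. evDetect: (RETURN) → mode=ALIGN action=A_GO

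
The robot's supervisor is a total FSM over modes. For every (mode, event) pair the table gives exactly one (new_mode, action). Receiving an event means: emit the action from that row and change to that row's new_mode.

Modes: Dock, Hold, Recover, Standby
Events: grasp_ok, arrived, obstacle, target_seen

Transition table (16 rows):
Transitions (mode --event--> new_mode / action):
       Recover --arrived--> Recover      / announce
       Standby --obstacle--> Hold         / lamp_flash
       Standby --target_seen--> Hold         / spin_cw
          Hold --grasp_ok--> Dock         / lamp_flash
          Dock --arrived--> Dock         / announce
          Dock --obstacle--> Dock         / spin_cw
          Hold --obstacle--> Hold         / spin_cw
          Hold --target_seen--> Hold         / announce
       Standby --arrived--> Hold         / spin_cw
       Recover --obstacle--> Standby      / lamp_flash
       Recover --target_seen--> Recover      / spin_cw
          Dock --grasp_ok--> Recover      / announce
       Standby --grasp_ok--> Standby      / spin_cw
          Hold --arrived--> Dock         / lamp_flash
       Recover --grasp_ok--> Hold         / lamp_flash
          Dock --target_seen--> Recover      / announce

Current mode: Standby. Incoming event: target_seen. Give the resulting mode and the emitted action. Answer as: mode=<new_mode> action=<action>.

mode=Hold action=spin_cw

current mode = Standby; filter table to that mode:
  (Standby, obstacle) → (Hold, lamp_flash)
  (Standby, target_seen) → (Hold, spin_cw)  ← event matches
  (Standby, arrived) → (Hold, spin_cw)
  (Standby, grasp_ok) → (Standby, spin_cw)
event = target_seen selects (Hold, spin_cw)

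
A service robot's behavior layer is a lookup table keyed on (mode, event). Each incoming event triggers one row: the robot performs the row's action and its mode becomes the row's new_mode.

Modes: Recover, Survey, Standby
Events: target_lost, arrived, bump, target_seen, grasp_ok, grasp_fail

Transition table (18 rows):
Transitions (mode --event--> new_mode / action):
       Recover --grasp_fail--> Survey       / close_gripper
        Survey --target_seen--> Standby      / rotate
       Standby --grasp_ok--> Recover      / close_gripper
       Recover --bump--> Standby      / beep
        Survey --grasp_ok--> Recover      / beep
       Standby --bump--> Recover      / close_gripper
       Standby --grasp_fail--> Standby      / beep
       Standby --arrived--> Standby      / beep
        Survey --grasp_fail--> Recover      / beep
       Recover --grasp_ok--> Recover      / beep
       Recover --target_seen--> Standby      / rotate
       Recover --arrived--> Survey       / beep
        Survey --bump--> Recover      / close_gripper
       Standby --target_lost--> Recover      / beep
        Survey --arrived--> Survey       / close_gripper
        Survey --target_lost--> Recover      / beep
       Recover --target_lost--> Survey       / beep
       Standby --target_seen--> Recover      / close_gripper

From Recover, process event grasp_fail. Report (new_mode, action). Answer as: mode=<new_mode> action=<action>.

mode=Survey action=close_gripper

current mode = Recover; filter table to that mode:
  (Recover, grasp_fail) → (Survey, close_gripper)  ← event matches
  (Recover, bump) → (Standby, beep)
  (Recover, grasp_ok) → (Recover, beep)
  (Recover, target_seen) → (Standby, rotate)
  (Recover, arrived) → (Survey, beep)
  (Recover, target_lost) → (Survey, beep)
event = grasp_fail selects (Survey, close_gripper)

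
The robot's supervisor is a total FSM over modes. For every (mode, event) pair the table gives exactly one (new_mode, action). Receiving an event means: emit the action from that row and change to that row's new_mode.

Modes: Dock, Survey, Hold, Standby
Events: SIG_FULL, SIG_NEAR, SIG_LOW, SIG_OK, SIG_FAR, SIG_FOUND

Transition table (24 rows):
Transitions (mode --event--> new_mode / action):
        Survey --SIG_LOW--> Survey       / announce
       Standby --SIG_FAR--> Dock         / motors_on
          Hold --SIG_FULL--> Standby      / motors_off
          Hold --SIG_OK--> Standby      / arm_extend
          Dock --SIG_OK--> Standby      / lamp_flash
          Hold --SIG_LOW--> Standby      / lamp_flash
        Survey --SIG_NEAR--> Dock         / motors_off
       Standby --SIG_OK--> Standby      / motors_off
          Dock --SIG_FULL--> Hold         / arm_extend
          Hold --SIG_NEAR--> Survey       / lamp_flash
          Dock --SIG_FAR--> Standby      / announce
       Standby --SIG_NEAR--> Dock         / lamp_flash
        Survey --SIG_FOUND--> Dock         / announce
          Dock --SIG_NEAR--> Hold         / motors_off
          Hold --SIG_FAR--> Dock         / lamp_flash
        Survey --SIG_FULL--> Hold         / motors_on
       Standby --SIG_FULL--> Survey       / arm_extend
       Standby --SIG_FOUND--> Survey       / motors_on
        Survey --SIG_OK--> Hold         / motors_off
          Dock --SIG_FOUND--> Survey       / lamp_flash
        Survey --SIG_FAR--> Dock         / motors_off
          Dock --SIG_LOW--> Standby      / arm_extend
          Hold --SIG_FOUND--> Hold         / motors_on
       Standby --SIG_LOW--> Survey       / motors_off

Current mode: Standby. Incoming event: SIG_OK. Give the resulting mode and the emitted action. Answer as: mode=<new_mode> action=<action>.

current mode = Standby; filter table to that mode:
  (Standby, SIG_FAR) → (Dock, motors_on)
  (Standby, SIG_OK) → (Standby, motors_off)  ← event matches
  (Standby, SIG_NEAR) → (Dock, lamp_flash)
  (Standby, SIG_FULL) → (Survey, arm_extend)
  (Standby, SIG_FOUND) → (Survey, motors_on)
  (Standby, SIG_LOW) → (Survey, motors_off)
event = SIG_OK selects (Standby, motors_off)

mode=Standby action=motors_off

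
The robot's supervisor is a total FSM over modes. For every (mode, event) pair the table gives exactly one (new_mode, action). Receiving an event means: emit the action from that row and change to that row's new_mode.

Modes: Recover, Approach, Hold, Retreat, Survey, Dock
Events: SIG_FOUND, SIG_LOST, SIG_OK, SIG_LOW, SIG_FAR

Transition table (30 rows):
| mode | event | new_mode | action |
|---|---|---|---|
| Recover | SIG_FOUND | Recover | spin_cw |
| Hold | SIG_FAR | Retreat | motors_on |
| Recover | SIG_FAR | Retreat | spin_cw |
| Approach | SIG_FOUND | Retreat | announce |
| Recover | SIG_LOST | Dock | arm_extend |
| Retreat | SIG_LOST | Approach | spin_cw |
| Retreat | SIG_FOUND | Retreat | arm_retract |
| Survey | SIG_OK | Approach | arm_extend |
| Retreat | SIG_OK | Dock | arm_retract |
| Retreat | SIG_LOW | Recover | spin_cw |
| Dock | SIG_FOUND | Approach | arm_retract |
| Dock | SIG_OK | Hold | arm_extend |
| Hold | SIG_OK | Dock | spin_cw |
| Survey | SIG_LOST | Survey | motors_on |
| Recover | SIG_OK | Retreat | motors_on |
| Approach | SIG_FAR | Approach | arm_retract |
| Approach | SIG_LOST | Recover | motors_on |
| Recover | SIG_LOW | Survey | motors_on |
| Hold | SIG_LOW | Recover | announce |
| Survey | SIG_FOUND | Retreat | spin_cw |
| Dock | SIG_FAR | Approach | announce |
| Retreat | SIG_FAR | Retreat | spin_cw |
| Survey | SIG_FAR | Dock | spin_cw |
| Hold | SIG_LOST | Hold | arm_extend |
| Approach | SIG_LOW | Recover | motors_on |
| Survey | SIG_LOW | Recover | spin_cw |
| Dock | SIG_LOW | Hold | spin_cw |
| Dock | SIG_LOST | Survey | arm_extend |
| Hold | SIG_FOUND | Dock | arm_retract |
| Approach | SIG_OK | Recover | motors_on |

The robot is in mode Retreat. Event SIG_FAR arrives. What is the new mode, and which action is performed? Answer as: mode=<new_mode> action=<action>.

mode=Retreat action=spin_cw

current mode = Retreat; filter table to that mode:
  (Retreat, SIG_LOST) → (Approach, spin_cw)
  (Retreat, SIG_FOUND) → (Retreat, arm_retract)
  (Retreat, SIG_OK) → (Dock, arm_retract)
  (Retreat, SIG_LOW) → (Recover, spin_cw)
  (Retreat, SIG_FAR) → (Retreat, spin_cw)  ← event matches
event = SIG_FAR selects (Retreat, spin_cw)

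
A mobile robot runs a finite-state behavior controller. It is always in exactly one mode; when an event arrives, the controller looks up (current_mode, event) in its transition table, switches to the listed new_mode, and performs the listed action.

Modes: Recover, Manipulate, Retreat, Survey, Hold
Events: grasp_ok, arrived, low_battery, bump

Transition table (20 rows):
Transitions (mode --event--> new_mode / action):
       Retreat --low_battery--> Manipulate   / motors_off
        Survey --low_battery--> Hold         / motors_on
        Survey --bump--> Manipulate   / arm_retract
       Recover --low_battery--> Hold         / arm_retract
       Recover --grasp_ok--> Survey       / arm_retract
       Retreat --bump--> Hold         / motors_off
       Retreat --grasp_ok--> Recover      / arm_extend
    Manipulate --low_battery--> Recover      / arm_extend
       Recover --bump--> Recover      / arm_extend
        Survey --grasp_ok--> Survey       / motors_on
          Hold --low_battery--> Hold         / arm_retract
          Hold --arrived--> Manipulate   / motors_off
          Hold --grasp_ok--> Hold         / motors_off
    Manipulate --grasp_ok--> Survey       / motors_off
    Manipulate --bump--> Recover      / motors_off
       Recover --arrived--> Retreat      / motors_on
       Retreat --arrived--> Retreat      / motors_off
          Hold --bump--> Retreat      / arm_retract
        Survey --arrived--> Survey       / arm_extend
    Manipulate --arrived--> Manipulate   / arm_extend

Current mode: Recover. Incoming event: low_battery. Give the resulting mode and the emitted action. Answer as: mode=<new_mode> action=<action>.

current mode = Recover; filter table to that mode:
  (Recover, low_battery) → (Hold, arm_retract)  ← event matches
  (Recover, grasp_ok) → (Survey, arm_retract)
  (Recover, bump) → (Recover, arm_extend)
  (Recover, arrived) → (Retreat, motors_on)
event = low_battery selects (Hold, arm_retract)

mode=Hold action=arm_retract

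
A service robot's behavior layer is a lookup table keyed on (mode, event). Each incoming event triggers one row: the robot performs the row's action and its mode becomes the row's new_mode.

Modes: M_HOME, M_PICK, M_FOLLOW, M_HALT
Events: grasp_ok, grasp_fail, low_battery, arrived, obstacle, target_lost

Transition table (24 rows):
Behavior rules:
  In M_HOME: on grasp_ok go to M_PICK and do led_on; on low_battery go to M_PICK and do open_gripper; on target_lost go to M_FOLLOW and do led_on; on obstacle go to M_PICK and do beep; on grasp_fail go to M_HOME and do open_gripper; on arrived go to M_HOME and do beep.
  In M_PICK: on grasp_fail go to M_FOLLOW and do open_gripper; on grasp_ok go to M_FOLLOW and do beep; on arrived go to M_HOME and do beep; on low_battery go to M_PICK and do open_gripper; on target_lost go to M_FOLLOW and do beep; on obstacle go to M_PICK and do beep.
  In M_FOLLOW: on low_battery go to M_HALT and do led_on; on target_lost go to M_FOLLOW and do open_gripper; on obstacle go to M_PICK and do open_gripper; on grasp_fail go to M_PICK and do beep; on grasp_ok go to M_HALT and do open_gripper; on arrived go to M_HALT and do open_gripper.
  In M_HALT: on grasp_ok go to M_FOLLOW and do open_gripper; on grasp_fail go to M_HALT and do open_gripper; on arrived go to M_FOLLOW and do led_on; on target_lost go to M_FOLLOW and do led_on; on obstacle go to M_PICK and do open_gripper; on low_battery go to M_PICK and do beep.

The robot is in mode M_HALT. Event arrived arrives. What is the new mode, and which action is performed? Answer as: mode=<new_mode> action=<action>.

mode=M_FOLLOW action=led_on

current mode = M_HALT; filter table to that mode:
  (M_HALT, grasp_ok) → (M_FOLLOW, open_gripper)
  (M_HALT, grasp_fail) → (M_HALT, open_gripper)
  (M_HALT, arrived) → (M_FOLLOW, led_on)  ← event matches
  (M_HALT, target_lost) → (M_FOLLOW, led_on)
  (M_HALT, obstacle) → (M_PICK, open_gripper)
  (M_HALT, low_battery) → (M_PICK, beep)
event = arrived selects (M_FOLLOW, led_on)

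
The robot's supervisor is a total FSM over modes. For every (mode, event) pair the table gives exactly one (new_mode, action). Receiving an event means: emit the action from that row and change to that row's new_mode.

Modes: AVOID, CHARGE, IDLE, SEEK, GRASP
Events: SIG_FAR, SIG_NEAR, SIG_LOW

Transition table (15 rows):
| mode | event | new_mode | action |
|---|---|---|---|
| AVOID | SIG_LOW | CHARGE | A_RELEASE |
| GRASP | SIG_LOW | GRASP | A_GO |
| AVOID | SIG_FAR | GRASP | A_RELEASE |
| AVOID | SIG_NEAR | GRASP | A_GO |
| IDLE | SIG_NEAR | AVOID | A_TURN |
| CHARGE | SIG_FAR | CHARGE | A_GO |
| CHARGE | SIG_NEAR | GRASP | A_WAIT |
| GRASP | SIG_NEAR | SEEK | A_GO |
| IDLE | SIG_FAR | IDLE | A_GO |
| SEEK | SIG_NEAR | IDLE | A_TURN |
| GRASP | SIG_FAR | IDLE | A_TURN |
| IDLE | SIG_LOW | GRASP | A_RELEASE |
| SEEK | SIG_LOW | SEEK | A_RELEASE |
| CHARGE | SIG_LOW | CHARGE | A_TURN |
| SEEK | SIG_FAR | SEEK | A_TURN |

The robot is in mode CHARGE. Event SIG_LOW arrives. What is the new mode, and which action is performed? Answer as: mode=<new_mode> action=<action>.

mode=CHARGE action=A_TURN

current mode = CHARGE; filter table to that mode:
  (CHARGE, SIG_FAR) → (CHARGE, A_GO)
  (CHARGE, SIG_NEAR) → (GRASP, A_WAIT)
  (CHARGE, SIG_LOW) → (CHARGE, A_TURN)  ← event matches
event = SIG_LOW selects (CHARGE, A_TURN)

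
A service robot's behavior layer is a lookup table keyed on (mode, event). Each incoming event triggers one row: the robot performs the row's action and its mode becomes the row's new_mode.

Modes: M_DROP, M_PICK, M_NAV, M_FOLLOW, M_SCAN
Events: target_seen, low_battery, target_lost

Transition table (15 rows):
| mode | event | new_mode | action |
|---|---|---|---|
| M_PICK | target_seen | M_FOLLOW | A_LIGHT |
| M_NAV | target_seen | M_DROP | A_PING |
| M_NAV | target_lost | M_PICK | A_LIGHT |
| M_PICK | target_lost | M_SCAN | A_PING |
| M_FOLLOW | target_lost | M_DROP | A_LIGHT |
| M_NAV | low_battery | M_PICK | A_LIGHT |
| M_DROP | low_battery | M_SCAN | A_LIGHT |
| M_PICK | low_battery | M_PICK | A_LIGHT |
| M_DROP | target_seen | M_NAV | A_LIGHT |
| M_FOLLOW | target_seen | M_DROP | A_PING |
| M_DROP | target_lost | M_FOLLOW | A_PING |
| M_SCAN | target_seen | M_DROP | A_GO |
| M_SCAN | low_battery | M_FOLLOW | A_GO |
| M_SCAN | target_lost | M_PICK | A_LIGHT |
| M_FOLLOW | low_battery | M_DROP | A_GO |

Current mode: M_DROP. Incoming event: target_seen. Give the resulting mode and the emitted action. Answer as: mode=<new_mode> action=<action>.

current mode = M_DROP; filter table to that mode:
  (M_DROP, low_battery) → (M_SCAN, A_LIGHT)
  (M_DROP, target_seen) → (M_NAV, A_LIGHT)  ← event matches
  (M_DROP, target_lost) → (M_FOLLOW, A_PING)
event = target_seen selects (M_NAV, A_LIGHT)

mode=M_NAV action=A_LIGHT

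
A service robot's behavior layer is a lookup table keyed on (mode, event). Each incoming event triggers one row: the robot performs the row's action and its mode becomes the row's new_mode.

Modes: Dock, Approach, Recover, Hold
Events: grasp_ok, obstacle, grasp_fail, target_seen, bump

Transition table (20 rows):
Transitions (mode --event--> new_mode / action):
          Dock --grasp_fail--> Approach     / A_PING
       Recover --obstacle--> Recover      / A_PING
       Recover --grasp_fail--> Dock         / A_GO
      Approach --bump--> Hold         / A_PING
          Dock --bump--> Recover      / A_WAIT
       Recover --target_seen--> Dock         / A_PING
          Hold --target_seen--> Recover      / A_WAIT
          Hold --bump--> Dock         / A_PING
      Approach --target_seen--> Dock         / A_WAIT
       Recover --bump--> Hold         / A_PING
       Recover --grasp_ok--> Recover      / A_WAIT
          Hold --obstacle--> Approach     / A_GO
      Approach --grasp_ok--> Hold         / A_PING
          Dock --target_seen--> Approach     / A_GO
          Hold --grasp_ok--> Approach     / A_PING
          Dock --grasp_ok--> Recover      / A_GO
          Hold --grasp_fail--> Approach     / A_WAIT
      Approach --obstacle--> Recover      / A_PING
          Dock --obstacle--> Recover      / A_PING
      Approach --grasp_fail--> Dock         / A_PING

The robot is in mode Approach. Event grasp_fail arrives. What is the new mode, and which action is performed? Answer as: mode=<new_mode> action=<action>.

mode=Dock action=A_PING

current mode = Approach; filter table to that mode:
  (Approach, bump) → (Hold, A_PING)
  (Approach, target_seen) → (Dock, A_WAIT)
  (Approach, grasp_ok) → (Hold, A_PING)
  (Approach, obstacle) → (Recover, A_PING)
  (Approach, grasp_fail) → (Dock, A_PING)  ← event matches
event = grasp_fail selects (Dock, A_PING)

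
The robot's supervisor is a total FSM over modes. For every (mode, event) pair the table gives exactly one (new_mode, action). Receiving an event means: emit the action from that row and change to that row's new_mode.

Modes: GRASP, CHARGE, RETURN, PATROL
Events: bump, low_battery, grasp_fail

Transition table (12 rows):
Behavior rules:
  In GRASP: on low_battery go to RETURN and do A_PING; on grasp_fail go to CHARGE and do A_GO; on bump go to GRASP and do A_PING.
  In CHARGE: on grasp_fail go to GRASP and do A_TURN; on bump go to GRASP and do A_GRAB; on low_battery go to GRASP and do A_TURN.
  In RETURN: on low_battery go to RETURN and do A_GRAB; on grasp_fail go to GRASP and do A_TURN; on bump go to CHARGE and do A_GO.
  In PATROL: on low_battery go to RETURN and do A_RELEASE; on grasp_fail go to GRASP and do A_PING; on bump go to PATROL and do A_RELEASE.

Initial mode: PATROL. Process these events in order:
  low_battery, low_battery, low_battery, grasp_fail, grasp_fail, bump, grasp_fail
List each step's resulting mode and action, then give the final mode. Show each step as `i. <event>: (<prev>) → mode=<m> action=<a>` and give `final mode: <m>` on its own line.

final mode: CHARGE

1. low_battery: (PATROL) → mode=RETURN action=A_RELEASE
2. low_battery: (RETURN) → mode=RETURN action=A_GRAB
3. low_battery: (RETURN) → mode=RETURN action=A_GRAB
4. grasp_fail: (RETURN) → mode=GRASP action=A_TURN
5. grasp_fail: (GRASP) → mode=CHARGE action=A_GO
6. bump: (CHARGE) → mode=GRASP action=A_GRAB
7. grasp_fail: (GRASP) → mode=CHARGE action=A_GO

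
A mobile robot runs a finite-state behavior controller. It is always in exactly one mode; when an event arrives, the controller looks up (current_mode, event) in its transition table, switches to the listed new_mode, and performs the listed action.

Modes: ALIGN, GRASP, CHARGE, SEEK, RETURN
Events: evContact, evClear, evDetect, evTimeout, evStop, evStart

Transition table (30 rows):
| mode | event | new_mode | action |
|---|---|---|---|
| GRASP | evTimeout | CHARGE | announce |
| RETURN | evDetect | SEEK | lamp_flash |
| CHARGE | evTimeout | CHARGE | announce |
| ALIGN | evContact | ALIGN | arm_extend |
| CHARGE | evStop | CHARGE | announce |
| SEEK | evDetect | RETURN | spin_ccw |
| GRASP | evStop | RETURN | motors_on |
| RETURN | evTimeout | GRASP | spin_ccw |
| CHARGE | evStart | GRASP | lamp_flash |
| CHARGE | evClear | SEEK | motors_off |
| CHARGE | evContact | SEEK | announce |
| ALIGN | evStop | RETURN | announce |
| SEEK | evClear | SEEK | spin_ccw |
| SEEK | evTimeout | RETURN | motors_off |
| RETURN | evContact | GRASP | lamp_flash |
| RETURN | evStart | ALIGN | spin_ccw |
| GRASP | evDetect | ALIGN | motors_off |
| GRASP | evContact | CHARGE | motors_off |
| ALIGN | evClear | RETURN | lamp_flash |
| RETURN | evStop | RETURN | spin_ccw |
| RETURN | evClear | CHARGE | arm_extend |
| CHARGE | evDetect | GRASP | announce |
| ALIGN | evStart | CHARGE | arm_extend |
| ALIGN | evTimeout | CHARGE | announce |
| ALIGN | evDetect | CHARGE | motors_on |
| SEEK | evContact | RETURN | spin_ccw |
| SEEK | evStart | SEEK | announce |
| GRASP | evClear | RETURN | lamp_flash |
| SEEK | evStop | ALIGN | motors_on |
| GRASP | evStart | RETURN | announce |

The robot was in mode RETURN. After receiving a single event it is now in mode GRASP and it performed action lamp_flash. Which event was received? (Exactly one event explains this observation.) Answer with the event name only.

evContact

try evContact: (RETURN, evContact) → (GRASP, lamp_flash)  ← matches
try evClear: (RETURN, evClear) → (CHARGE, arm_extend)
try evDetect: (RETURN, evDetect) → (SEEK, lamp_flash)
try evTimeout: (RETURN, evTimeout) → (GRASP, spin_ccw)
try evStop: (RETURN, evStop) → (RETURN, spin_ccw)
try evStart: (RETURN, evStart) → (ALIGN, spin_ccw)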